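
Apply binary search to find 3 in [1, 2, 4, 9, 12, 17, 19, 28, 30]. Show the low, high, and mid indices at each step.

Binary search for 3 in [1, 2, 4, 9, 12, 17, 19, 28, 30]:

lo=0, hi=8, mid=4, arr[mid]=12 -> 12 > 3, search left half
lo=0, hi=3, mid=1, arr[mid]=2 -> 2 < 3, search right half
lo=2, hi=3, mid=2, arr[mid]=4 -> 4 > 3, search left half
lo=2 > hi=1, target 3 not found

Binary search determines that 3 is not in the array after 3 comparisons. The search space was exhausted without finding the target.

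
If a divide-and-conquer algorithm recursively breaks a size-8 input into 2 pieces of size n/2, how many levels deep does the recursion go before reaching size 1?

For divide and conquer with division factor 2:

Problem sizes at each level:
Level 0: 8
Level 1: 4
Level 2: 2
Level 3: 1

The root is level 0 and the size-1 base case is level 3 (the tree spans levels 0 through 3, i.e. 4 levels counting the root), so the depth is the number of divisions: log_2(8) = 3

The recursion tree depth is log_2(8) = 3. At each level, the problem size is divided by 2, so it takes 3 divisions to reduce to a base case of size 1. The algorithm makes 2 recursive calls at each level.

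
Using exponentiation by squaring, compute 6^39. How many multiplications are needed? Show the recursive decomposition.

Computing 6^39 by squaring (build up from 6^1; each line after the first costs one multiplication):

6^1 = 6
6^2 = (6^1)^2 = 6^2 = 36
6^4 = (6^2)^2 = 36^2 = 1296
6^8 = (6^4)^2 = 1296^2 = 1679616
6^9 = 6 * 6^8 = 6 * 1679616 = 10077696
6^18 = (6^9)^2 = 10077696^2 = 101559956668416
6^19 = 6 * 6^18 = 6 * 101559956668416 = 609359740010496
6^38 = (6^19)^2 = 609359740010496^2 = 371319292745659279662190166016
6^39 = 6 * 6^38 = 6 * 371319292745659279662190166016 = 2227915756473955677973140996096

Result: 2227915756473955677973140996096
Multiplications needed: 8 (8 lines after 6^1)

6^39 = 2227915756473955677973140996096. Using exponentiation by squaring, this requires 8 multiplications. The key idea: if the exponent is even, square the half-power; if odd, multiply by the base once.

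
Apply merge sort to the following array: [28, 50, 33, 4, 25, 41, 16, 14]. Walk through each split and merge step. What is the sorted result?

Merge sort trace:

Split: [28, 50, 33, 4, 25, 41, 16, 14] -> [28, 50, 33, 4] and [25, 41, 16, 14]
  Split: [28, 50, 33, 4] -> [28, 50] and [33, 4]
    Split: [28, 50] -> [28] and [50]
    Merge: [28] + [50] -> [28, 50]
    Split: [33, 4] -> [33] and [4]
    Merge: [33] + [4] -> [4, 33]
  Merge: [28, 50] + [4, 33] -> [4, 28, 33, 50]
  Split: [25, 41, 16, 14] -> [25, 41] and [16, 14]
    Split: [25, 41] -> [25] and [41]
    Merge: [25] + [41] -> [25, 41]
    Split: [16, 14] -> [16] and [14]
    Merge: [16] + [14] -> [14, 16]
  Merge: [25, 41] + [14, 16] -> [14, 16, 25, 41]
Merge: [4, 28, 33, 50] + [14, 16, 25, 41] -> [4, 14, 16, 25, 28, 33, 41, 50]

Final sorted array: [4, 14, 16, 25, 28, 33, 41, 50]

The merge sort proceeds by recursively splitting the array and merging sorted halves.
After all merges, the sorted array is [4, 14, 16, 25, 28, 33, 41, 50].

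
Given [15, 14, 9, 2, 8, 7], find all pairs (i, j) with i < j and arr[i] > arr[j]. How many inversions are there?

Finding inversions in [15, 14, 9, 2, 8, 7]:

(0, 1): arr[0]=15 > arr[1]=14
(0, 2): arr[0]=15 > arr[2]=9
(0, 3): arr[0]=15 > arr[3]=2
(0, 4): arr[0]=15 > arr[4]=8
(0, 5): arr[0]=15 > arr[5]=7
(1, 2): arr[1]=14 > arr[2]=9
(1, 3): arr[1]=14 > arr[3]=2
(1, 4): arr[1]=14 > arr[4]=8
(1, 5): arr[1]=14 > arr[5]=7
(2, 3): arr[2]=9 > arr[3]=2
(2, 4): arr[2]=9 > arr[4]=8
(2, 5): arr[2]=9 > arr[5]=7
(4, 5): arr[4]=8 > arr[5]=7

Total inversions: 13

The array has 13 inversion(s): (0,1), (0,2), (0,3), (0,4), (0,5), (1,2), (1,3), (1,4), (1,5), (2,3), (2,4), (2,5), (4,5). Each pair (i,j) satisfies i < j and arr[i] > arr[j].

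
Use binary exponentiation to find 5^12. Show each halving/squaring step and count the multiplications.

Computing 5^12 by squaring (build up from 5^1; each line after the first costs one multiplication):

5^1 = 5
5^2 = (5^1)^2 = 5^2 = 25
5^3 = 5 * 5^2 = 5 * 25 = 125
5^6 = (5^3)^2 = 125^2 = 15625
5^12 = (5^6)^2 = 15625^2 = 244140625

Result: 244140625
Multiplications needed: 4 (4 lines after 5^1)

5^12 = 244140625. Using exponentiation by squaring, this requires 4 multiplications. The key idea: if the exponent is even, square the half-power; if odd, multiply by the base once.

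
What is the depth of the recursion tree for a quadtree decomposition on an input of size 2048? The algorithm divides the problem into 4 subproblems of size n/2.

For divide and conquer with division factor 2:

Problem sizes at each level:
Level 0: 2048
Level 1: 1024
Level 2: 512
Level 3: 256
Level 4: 128
Level 5: 64
Level 6: 32
Level 7: 16
Level 8: 8
Level 9: 4
Level 10: 2
Level 11: 1

The root is level 0 and the size-1 base case is level 11 (the tree spans levels 0 through 11, i.e. 12 levels counting the root), so the depth is the number of divisions: log_2(2048) = 11

The recursion tree depth is log_2(2048) = 11. At each level, the problem size is divided by 2, so it takes 11 divisions to reduce to a base case of size 1. The algorithm makes 4 recursive calls at each level.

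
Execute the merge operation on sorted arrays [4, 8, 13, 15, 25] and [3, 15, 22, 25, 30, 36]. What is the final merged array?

Merging process:

Compare 4 vs 3: take 3 from right. Merged: [3]
Compare 4 vs 15: take 4 from left. Merged: [3, 4]
Compare 8 vs 15: take 8 from left. Merged: [3, 4, 8]
Compare 13 vs 15: take 13 from left. Merged: [3, 4, 8, 13]
Compare 15 vs 15: take 15 from left. Merged: [3, 4, 8, 13, 15]
Compare 25 vs 15: take 15 from right. Merged: [3, 4, 8, 13, 15, 15]
Compare 25 vs 22: take 22 from right. Merged: [3, 4, 8, 13, 15, 15, 22]
Compare 25 vs 25: take 25 from left. Merged: [3, 4, 8, 13, 15, 15, 22, 25]
Append remaining from right: [25, 30, 36]. Merged: [3, 4, 8, 13, 15, 15, 22, 25, 25, 30, 36]

Final merged array: [3, 4, 8, 13, 15, 15, 22, 25, 25, 30, 36]
Total comparisons: 8

The merged array is [3, 4, 8, 13, 15, 15, 22, 25, 25, 30, 36], requiring 8 comparisons. The merge step runs in O(n) time where n is the total number of elements.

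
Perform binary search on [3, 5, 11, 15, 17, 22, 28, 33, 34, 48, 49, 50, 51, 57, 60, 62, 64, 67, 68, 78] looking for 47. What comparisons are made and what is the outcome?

Binary search for 47 in [3, 5, 11, 15, 17, 22, 28, 33, 34, 48, 49, 50, 51, 57, 60, 62, 64, 67, 68, 78]:

lo=0, hi=19, mid=9, arr[mid]=48 -> 48 > 47, search left half
lo=0, hi=8, mid=4, arr[mid]=17 -> 17 < 47, search right half
lo=5, hi=8, mid=6, arr[mid]=28 -> 28 < 47, search right half
lo=7, hi=8, mid=7, arr[mid]=33 -> 33 < 47, search right half
lo=8, hi=8, mid=8, arr[mid]=34 -> 34 < 47, search right half
lo=9 > hi=8, target 47 not found

Binary search determines that 47 is not in the array after 5 comparisons. The search space was exhausted without finding the target.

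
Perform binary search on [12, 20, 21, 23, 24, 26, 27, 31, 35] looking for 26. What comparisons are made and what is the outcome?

Binary search for 26 in [12, 20, 21, 23, 24, 26, 27, 31, 35]:

lo=0, hi=8, mid=4, arr[mid]=24 -> 24 < 26, search right half
lo=5, hi=8, mid=6, arr[mid]=27 -> 27 > 26, search left half
lo=5, hi=5, mid=5, arr[mid]=26 -> Found target at index 5!

Binary search finds 26 at index 5 after 3 comparisons. The search repeatedly halves the search space by comparing with the middle element.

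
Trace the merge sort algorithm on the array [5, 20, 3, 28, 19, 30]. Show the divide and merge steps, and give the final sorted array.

Merge sort trace:

Split: [5, 20, 3, 28, 19, 30] -> [5, 20, 3] and [28, 19, 30]
  Split: [5, 20, 3] -> [5] and [20, 3]
    Split: [20, 3] -> [20] and [3]
    Merge: [20] + [3] -> [3, 20]
  Merge: [5] + [3, 20] -> [3, 5, 20]
  Split: [28, 19, 30] -> [28] and [19, 30]
    Split: [19, 30] -> [19] and [30]
    Merge: [19] + [30] -> [19, 30]
  Merge: [28] + [19, 30] -> [19, 28, 30]
Merge: [3, 5, 20] + [19, 28, 30] -> [3, 5, 19, 20, 28, 30]

Final sorted array: [3, 5, 19, 20, 28, 30]

The merge sort proceeds by recursively splitting the array and merging sorted halves.
After all merges, the sorted array is [3, 5, 19, 20, 28, 30].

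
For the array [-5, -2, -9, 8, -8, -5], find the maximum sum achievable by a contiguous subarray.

Using Kadane's algorithm on [-5, -2, -9, 8, -8, -5]:

Scanning through the array:
Position 1 (value -2): max_ending_here = -2, max_so_far = -2
Position 2 (value -9): max_ending_here = -9, max_so_far = -2
Position 3 (value 8): max_ending_here = 8, max_so_far = 8
Position 4 (value -8): max_ending_here = 0, max_so_far = 8
Position 5 (value -5): max_ending_here = -5, max_so_far = 8

Maximum subarray: [8]
Maximum sum: 8

The maximum subarray is [8] with sum 8. This subarray runs from index 3 to index 3.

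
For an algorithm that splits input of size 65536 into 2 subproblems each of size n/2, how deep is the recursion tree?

For divide and conquer with division factor 2:

Problem sizes at each level:
Level 0: 65536
Level 1: 32768
Level 2: 16384
Level 3: 8192
Level 4: 4096
Level 5: 2048
Level 6: 1024
Level 7: 512
Level 8: 256
Level 9: 128
Level 10: 64
Level 11: 32
Level 12: 16
Level 13: 8
Level 14: 4
Level 15: 2
Level 16: 1

The root is level 0 and the size-1 base case is level 16 (the tree spans levels 0 through 16, i.e. 17 levels counting the root), so the depth is the number of divisions: log_2(65536) = 16

The recursion tree depth is log_2(65536) = 16. At each level, the problem size is divided by 2, so it takes 16 divisions to reduce to a base case of size 1. The algorithm makes 2 recursive calls at each level.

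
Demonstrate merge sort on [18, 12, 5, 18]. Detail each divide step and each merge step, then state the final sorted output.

Merge sort trace:

Split: [18, 12, 5, 18] -> [18, 12] and [5, 18]
  Split: [18, 12] -> [18] and [12]
  Merge: [18] + [12] -> [12, 18]
  Split: [5, 18] -> [5] and [18]
  Merge: [5] + [18] -> [5, 18]
Merge: [12, 18] + [5, 18] -> [5, 12, 18, 18]

Final sorted array: [5, 12, 18, 18]

The merge sort proceeds by recursively splitting the array and merging sorted halves.
After all merges, the sorted array is [5, 12, 18, 18].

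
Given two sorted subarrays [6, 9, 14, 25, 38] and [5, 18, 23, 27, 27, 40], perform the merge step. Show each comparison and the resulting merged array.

Merging process:

Compare 6 vs 5: take 5 from right. Merged: [5]
Compare 6 vs 18: take 6 from left. Merged: [5, 6]
Compare 9 vs 18: take 9 from left. Merged: [5, 6, 9]
Compare 14 vs 18: take 14 from left. Merged: [5, 6, 9, 14]
Compare 25 vs 18: take 18 from right. Merged: [5, 6, 9, 14, 18]
Compare 25 vs 23: take 23 from right. Merged: [5, 6, 9, 14, 18, 23]
Compare 25 vs 27: take 25 from left. Merged: [5, 6, 9, 14, 18, 23, 25]
Compare 38 vs 27: take 27 from right. Merged: [5, 6, 9, 14, 18, 23, 25, 27]
Compare 38 vs 27: take 27 from right. Merged: [5, 6, 9, 14, 18, 23, 25, 27, 27]
Compare 38 vs 40: take 38 from left. Merged: [5, 6, 9, 14, 18, 23, 25, 27, 27, 38]
Append remaining from right: [40]. Merged: [5, 6, 9, 14, 18, 23, 25, 27, 27, 38, 40]

Final merged array: [5, 6, 9, 14, 18, 23, 25, 27, 27, 38, 40]
Total comparisons: 10

The merged array is [5, 6, 9, 14, 18, 23, 25, 27, 27, 38, 40], requiring 10 comparisons. The merge step runs in O(n) time where n is the total number of elements.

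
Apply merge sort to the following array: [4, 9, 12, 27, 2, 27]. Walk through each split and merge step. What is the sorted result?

Merge sort trace:

Split: [4, 9, 12, 27, 2, 27] -> [4, 9, 12] and [27, 2, 27]
  Split: [4, 9, 12] -> [4] and [9, 12]
    Split: [9, 12] -> [9] and [12]
    Merge: [9] + [12] -> [9, 12]
  Merge: [4] + [9, 12] -> [4, 9, 12]
  Split: [27, 2, 27] -> [27] and [2, 27]
    Split: [2, 27] -> [2] and [27]
    Merge: [2] + [27] -> [2, 27]
  Merge: [27] + [2, 27] -> [2, 27, 27]
Merge: [4, 9, 12] + [2, 27, 27] -> [2, 4, 9, 12, 27, 27]

Final sorted array: [2, 4, 9, 12, 27, 27]

The merge sort proceeds by recursively splitting the array and merging sorted halves.
After all merges, the sorted array is [2, 4, 9, 12, 27, 27].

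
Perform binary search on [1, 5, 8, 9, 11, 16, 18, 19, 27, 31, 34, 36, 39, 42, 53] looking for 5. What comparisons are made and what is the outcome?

Binary search for 5 in [1, 5, 8, 9, 11, 16, 18, 19, 27, 31, 34, 36, 39, 42, 53]:

lo=0, hi=14, mid=7, arr[mid]=19 -> 19 > 5, search left half
lo=0, hi=6, mid=3, arr[mid]=9 -> 9 > 5, search left half
lo=0, hi=2, mid=1, arr[mid]=5 -> Found target at index 1!

Binary search finds 5 at index 1 after 3 comparisons. The search repeatedly halves the search space by comparing with the middle element.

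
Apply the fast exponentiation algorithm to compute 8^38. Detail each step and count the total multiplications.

Computing 8^38 by squaring (build up from 8^1; each line after the first costs one multiplication):

8^1 = 8
8^2 = (8^1)^2 = 8^2 = 64
8^4 = (8^2)^2 = 64^2 = 4096
8^8 = (8^4)^2 = 4096^2 = 16777216
8^9 = 8 * 8^8 = 8 * 16777216 = 134217728
8^18 = (8^9)^2 = 134217728^2 = 18014398509481984
8^19 = 8 * 8^18 = 8 * 18014398509481984 = 144115188075855872
8^38 = (8^19)^2 = 144115188075855872^2 = 20769187434139310514121985316880384

Result: 20769187434139310514121985316880384
Multiplications needed: 7 (7 lines after 8^1)

8^38 = 20769187434139310514121985316880384. Using exponentiation by squaring, this requires 7 multiplications. The key idea: if the exponent is even, square the half-power; if odd, multiply by the base once.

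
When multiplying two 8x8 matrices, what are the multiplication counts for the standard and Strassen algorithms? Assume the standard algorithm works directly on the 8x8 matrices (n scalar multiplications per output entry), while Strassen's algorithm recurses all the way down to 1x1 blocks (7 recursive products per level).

Matrix multiplication for 8x8 matrices:

Standard algorithm: 8^3 = 512 multiplications
Strassen's algorithm: 7^(log2(8)) = 7^3 = 343 multiplications
Savings: 512 - 343 = 169 multiplications

Standard: 512 multiplications (8^3). Strassen: 343 multiplications (7^3). Strassen reduces 8 recursive multiplications to 7 at each level.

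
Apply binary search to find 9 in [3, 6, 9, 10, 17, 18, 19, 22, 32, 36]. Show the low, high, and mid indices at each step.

Binary search for 9 in [3, 6, 9, 10, 17, 18, 19, 22, 32, 36]:

lo=0, hi=9, mid=4, arr[mid]=17 -> 17 > 9, search left half
lo=0, hi=3, mid=1, arr[mid]=6 -> 6 < 9, search right half
lo=2, hi=3, mid=2, arr[mid]=9 -> Found target at index 2!

Binary search finds 9 at index 2 after 3 comparisons. The search repeatedly halves the search space by comparing with the middle element.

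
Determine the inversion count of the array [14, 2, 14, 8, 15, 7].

Finding inversions in [14, 2, 14, 8, 15, 7]:

(0, 1): arr[0]=14 > arr[1]=2
(0, 3): arr[0]=14 > arr[3]=8
(0, 5): arr[0]=14 > arr[5]=7
(2, 3): arr[2]=14 > arr[3]=8
(2, 5): arr[2]=14 > arr[5]=7
(3, 5): arr[3]=8 > arr[5]=7
(4, 5): arr[4]=15 > arr[5]=7

Total inversions: 7

The array has 7 inversion(s): (0,1), (0,3), (0,5), (2,3), (2,5), (3,5), (4,5). Each pair (i,j) satisfies i < j and arr[i] > arr[j].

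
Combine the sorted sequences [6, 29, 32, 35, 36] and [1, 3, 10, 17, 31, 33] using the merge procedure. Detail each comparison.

Merging process:

Compare 6 vs 1: take 1 from right. Merged: [1]
Compare 6 vs 3: take 3 from right. Merged: [1, 3]
Compare 6 vs 10: take 6 from left. Merged: [1, 3, 6]
Compare 29 vs 10: take 10 from right. Merged: [1, 3, 6, 10]
Compare 29 vs 17: take 17 from right. Merged: [1, 3, 6, 10, 17]
Compare 29 vs 31: take 29 from left. Merged: [1, 3, 6, 10, 17, 29]
Compare 32 vs 31: take 31 from right. Merged: [1, 3, 6, 10, 17, 29, 31]
Compare 32 vs 33: take 32 from left. Merged: [1, 3, 6, 10, 17, 29, 31, 32]
Compare 35 vs 33: take 33 from right. Merged: [1, 3, 6, 10, 17, 29, 31, 32, 33]
Append remaining from left: [35, 36]. Merged: [1, 3, 6, 10, 17, 29, 31, 32, 33, 35, 36]

Final merged array: [1, 3, 6, 10, 17, 29, 31, 32, 33, 35, 36]
Total comparisons: 9

The merged array is [1, 3, 6, 10, 17, 29, 31, 32, 33, 35, 36], requiring 9 comparisons. The merge step runs in O(n) time where n is the total number of elements.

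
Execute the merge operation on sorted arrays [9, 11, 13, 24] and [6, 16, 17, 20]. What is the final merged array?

Merging process:

Compare 9 vs 6: take 6 from right. Merged: [6]
Compare 9 vs 16: take 9 from left. Merged: [6, 9]
Compare 11 vs 16: take 11 from left. Merged: [6, 9, 11]
Compare 13 vs 16: take 13 from left. Merged: [6, 9, 11, 13]
Compare 24 vs 16: take 16 from right. Merged: [6, 9, 11, 13, 16]
Compare 24 vs 17: take 17 from right. Merged: [6, 9, 11, 13, 16, 17]
Compare 24 vs 20: take 20 from right. Merged: [6, 9, 11, 13, 16, 17, 20]
Append remaining from left: [24]. Merged: [6, 9, 11, 13, 16, 17, 20, 24]

Final merged array: [6, 9, 11, 13, 16, 17, 20, 24]
Total comparisons: 7

The merged array is [6, 9, 11, 13, 16, 17, 20, 24], requiring 7 comparisons. The merge step runs in O(n) time where n is the total number of elements.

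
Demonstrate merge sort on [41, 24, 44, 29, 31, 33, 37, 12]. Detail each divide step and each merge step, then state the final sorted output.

Merge sort trace:

Split: [41, 24, 44, 29, 31, 33, 37, 12] -> [41, 24, 44, 29] and [31, 33, 37, 12]
  Split: [41, 24, 44, 29] -> [41, 24] and [44, 29]
    Split: [41, 24] -> [41] and [24]
    Merge: [41] + [24] -> [24, 41]
    Split: [44, 29] -> [44] and [29]
    Merge: [44] + [29] -> [29, 44]
  Merge: [24, 41] + [29, 44] -> [24, 29, 41, 44]
  Split: [31, 33, 37, 12] -> [31, 33] and [37, 12]
    Split: [31, 33] -> [31] and [33]
    Merge: [31] + [33] -> [31, 33]
    Split: [37, 12] -> [37] and [12]
    Merge: [37] + [12] -> [12, 37]
  Merge: [31, 33] + [12, 37] -> [12, 31, 33, 37]
Merge: [24, 29, 41, 44] + [12, 31, 33, 37] -> [12, 24, 29, 31, 33, 37, 41, 44]

Final sorted array: [12, 24, 29, 31, 33, 37, 41, 44]

The merge sort proceeds by recursively splitting the array and merging sorted halves.
After all merges, the sorted array is [12, 24, 29, 31, 33, 37, 41, 44].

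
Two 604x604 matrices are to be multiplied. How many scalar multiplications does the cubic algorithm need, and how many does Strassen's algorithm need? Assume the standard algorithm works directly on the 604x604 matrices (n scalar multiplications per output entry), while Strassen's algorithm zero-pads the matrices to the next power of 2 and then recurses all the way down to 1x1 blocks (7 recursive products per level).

Matrix multiplication for 604x604 matrices:

Strassen's algorithm requires power-of-2 dimensions. Pad 604x604 to 1024x1024 (next power of 2).

Standard algorithm: 604^3 = 220348864 multiplications
Strassen's algorithm: 7^(log2(1024)) = 7^10 = 282475249 multiplications
Difference: 220348864 - 282475249 = -62126385 (Strassen uses MORE here due to padding overhead — for small or just-over-power-of-2 n, padding can outweigh the per-level savings)

Standard: 220348864 multiplications (604^3). Strassen: 282475249 multiplications (7^10, after padding to 1024x1024). Strassen reduces 8 recursive multiplications to 7 at each level.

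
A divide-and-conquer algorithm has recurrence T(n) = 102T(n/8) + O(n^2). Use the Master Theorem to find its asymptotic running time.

Master Theorem for T(n) = 102T(n/8) + O(n^2):

a = 102, b = 8, c = 2
log_b(a) = log_8(102) = 2.2241

Case 1: c = 2 < log_8(102) = 2.2241
T(n) = O(n^(log_8 102))

For T(n) = 102T(n/8) + O(n^2): log_8(102) = 2.2241. This is Case 1 of the Master Theorem (c < log_b(a), work dominated by leaves), giving O(n^(log_8 102)).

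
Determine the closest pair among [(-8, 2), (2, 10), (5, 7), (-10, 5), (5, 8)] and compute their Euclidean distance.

Computing all pairwise distances among 5 points:

d((-8, 2), (2, 10)) = 12.8062
d((-8, 2), (5, 7)) = 13.9284
d((-8, 2), (-10, 5)) = 3.6056
d((-8, 2), (5, 8)) = 14.3178
d((2, 10), (5, 7)) = 4.2426
d((2, 10), (-10, 5)) = 13.0
d((2, 10), (5, 8)) = 3.6056
d((5, 7), (-10, 5)) = 15.1327
d((5, 7), (5, 8)) = 1.0 <-- minimum
d((-10, 5), (5, 8)) = 15.2971

Closest pair: (5, 7) and (5, 8) with distance 1.0

The closest pair is (5, 7) and (5, 8) with Euclidean distance 1.0. For 5 points, brute-force pairwise comparison is shown above. For large n, the divide-and-conquer algorithm (sort by x, recurse on halves, check the dividing strip) achieves O(n log n).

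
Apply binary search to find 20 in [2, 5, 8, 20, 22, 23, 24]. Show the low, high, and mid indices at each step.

Binary search for 20 in [2, 5, 8, 20, 22, 23, 24]:

lo=0, hi=6, mid=3, arr[mid]=20 -> Found target at index 3!

Binary search finds 20 at index 3 after 1 comparisons. The search repeatedly halves the search space by comparing with the middle element.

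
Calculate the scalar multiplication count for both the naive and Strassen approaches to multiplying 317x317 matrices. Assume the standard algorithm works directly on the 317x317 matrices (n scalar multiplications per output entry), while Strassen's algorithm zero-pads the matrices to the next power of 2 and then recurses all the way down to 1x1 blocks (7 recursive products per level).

Matrix multiplication for 317x317 matrices:

Strassen's algorithm requires power-of-2 dimensions. Pad 317x317 to 512x512 (next power of 2).

Standard algorithm: 317^3 = 31855013 multiplications
Strassen's algorithm: 7^(log2(512)) = 7^9 = 40353607 multiplications
Difference: 31855013 - 40353607 = -8498594 (Strassen uses MORE here due to padding overhead — for small or just-over-power-of-2 n, padding can outweigh the per-level savings)

Standard: 31855013 multiplications (317^3). Strassen: 40353607 multiplications (7^9, after padding to 512x512). Strassen reduces 8 recursive multiplications to 7 at each level.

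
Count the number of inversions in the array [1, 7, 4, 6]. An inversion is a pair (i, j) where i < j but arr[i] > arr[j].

Finding inversions in [1, 7, 4, 6]:

(1, 2): arr[1]=7 > arr[2]=4
(1, 3): arr[1]=7 > arr[3]=6

Total inversions: 2

The array has 2 inversion(s): (1,2), (1,3). Each pair (i,j) satisfies i < j and arr[i] > arr[j].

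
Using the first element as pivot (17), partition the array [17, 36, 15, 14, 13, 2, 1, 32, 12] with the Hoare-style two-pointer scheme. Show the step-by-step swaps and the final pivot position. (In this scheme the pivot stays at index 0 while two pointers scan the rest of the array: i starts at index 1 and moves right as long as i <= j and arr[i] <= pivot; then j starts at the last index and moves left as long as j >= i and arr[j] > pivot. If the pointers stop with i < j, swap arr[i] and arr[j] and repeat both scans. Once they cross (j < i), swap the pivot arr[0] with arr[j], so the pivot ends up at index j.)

Hoare-style two-pointer partition with pivot = 17:

Initial array: [17, 36, 15, 14, 13, 2, 1, 32, 12]

Pointers start at i = 1, j = 8.
i stops at index 1 (arr[1]=36 > 17), j stops at index 8 (arr[8]=12 <= 17): swap arr[1] and arr[8], array becomes [17, 12, 15, 14, 13, 2, 1, 32, 36]
i ends at 7, j ends at 6: the pointers have crossed (j < i), so scanning stops.

Swap pivot arr[0] with arr[6] to place pivot at position 6: [1, 12, 15, 14, 13, 2, 17, 32, 36]
Pivot position: 6

After partitioning with pivot 17, the array becomes [1, 12, 15, 14, 13, 2, 17, 32, 36]. The pivot is placed at index 6. All elements to the left of the pivot are <= 17, and all elements to the right are > 17.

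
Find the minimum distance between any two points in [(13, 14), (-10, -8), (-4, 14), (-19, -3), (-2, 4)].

Computing all pairwise distances among 5 points:

d((13, 14), (-10, -8)) = 31.8277
d((13, 14), (-4, 14)) = 17.0
d((13, 14), (-19, -3)) = 36.2353
d((13, 14), (-2, 4)) = 18.0278
d((-10, -8), (-4, 14)) = 22.8035
d((-10, -8), (-19, -3)) = 10.2956
d((-10, -8), (-2, 4)) = 14.4222
d((-4, 14), (-19, -3)) = 22.6716
d((-4, 14), (-2, 4)) = 10.198 <-- minimum
d((-19, -3), (-2, 4)) = 18.3848

Closest pair: (-4, 14) and (-2, 4) with distance 10.198

The closest pair is (-4, 14) and (-2, 4) with Euclidean distance 10.198. For 5 points, brute-force pairwise comparison is shown above. For large n, the divide-and-conquer algorithm (sort by x, recurse on halves, check the dividing strip) achieves O(n log n).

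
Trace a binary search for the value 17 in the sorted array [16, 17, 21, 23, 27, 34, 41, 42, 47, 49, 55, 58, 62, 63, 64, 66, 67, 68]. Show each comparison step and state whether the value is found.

Binary search for 17 in [16, 17, 21, 23, 27, 34, 41, 42, 47, 49, 55, 58, 62, 63, 64, 66, 67, 68]:

lo=0, hi=17, mid=8, arr[mid]=47 -> 47 > 17, search left half
lo=0, hi=7, mid=3, arr[mid]=23 -> 23 > 17, search left half
lo=0, hi=2, mid=1, arr[mid]=17 -> Found target at index 1!

Binary search finds 17 at index 1 after 3 comparisons. The search repeatedly halves the search space by comparing with the middle element.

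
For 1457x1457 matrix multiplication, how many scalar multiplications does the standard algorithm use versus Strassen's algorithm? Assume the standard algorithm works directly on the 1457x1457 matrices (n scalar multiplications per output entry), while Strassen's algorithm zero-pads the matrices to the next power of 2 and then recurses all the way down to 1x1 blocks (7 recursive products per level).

Matrix multiplication for 1457x1457 matrices:

Strassen's algorithm requires power-of-2 dimensions. Pad 1457x1457 to 2048x2048 (next power of 2).

Standard algorithm: 1457^3 = 3092990993 multiplications
Strassen's algorithm: 7^(log2(2048)) = 7^11 = 1977326743 multiplications
Savings: 3092990993 - 1977326743 = 1115664250 multiplications

Standard: 3092990993 multiplications (1457^3). Strassen: 1977326743 multiplications (7^11, after padding to 2048x2048). Strassen reduces 8 recursive multiplications to 7 at each level.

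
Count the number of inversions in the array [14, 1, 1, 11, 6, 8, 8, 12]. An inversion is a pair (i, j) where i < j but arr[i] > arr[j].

Finding inversions in [14, 1, 1, 11, 6, 8, 8, 12]:

(0, 1): arr[0]=14 > arr[1]=1
(0, 2): arr[0]=14 > arr[2]=1
(0, 3): arr[0]=14 > arr[3]=11
(0, 4): arr[0]=14 > arr[4]=6
(0, 5): arr[0]=14 > arr[5]=8
(0, 6): arr[0]=14 > arr[6]=8
(0, 7): arr[0]=14 > arr[7]=12
(3, 4): arr[3]=11 > arr[4]=6
(3, 5): arr[3]=11 > arr[5]=8
(3, 6): arr[3]=11 > arr[6]=8

Total inversions: 10

The array has 10 inversion(s): (0,1), (0,2), (0,3), (0,4), (0,5), (0,6), (0,7), (3,4), (3,5), (3,6). Each pair (i,j) satisfies i < j and arr[i] > arr[j].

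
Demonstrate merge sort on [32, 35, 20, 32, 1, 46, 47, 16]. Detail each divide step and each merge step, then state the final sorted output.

Merge sort trace:

Split: [32, 35, 20, 32, 1, 46, 47, 16] -> [32, 35, 20, 32] and [1, 46, 47, 16]
  Split: [32, 35, 20, 32] -> [32, 35] and [20, 32]
    Split: [32, 35] -> [32] and [35]
    Merge: [32] + [35] -> [32, 35]
    Split: [20, 32] -> [20] and [32]
    Merge: [20] + [32] -> [20, 32]
  Merge: [32, 35] + [20, 32] -> [20, 32, 32, 35]
  Split: [1, 46, 47, 16] -> [1, 46] and [47, 16]
    Split: [1, 46] -> [1] and [46]
    Merge: [1] + [46] -> [1, 46]
    Split: [47, 16] -> [47] and [16]
    Merge: [47] + [16] -> [16, 47]
  Merge: [1, 46] + [16, 47] -> [1, 16, 46, 47]
Merge: [20, 32, 32, 35] + [1, 16, 46, 47] -> [1, 16, 20, 32, 32, 35, 46, 47]

Final sorted array: [1, 16, 20, 32, 32, 35, 46, 47]

The merge sort proceeds by recursively splitting the array and merging sorted halves.
After all merges, the sorted array is [1, 16, 20, 32, 32, 35, 46, 47].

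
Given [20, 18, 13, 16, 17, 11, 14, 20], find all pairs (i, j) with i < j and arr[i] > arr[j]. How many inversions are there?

Finding inversions in [20, 18, 13, 16, 17, 11, 14, 20]:

(0, 1): arr[0]=20 > arr[1]=18
(0, 2): arr[0]=20 > arr[2]=13
(0, 3): arr[0]=20 > arr[3]=16
(0, 4): arr[0]=20 > arr[4]=17
(0, 5): arr[0]=20 > arr[5]=11
(0, 6): arr[0]=20 > arr[6]=14
(1, 2): arr[1]=18 > arr[2]=13
(1, 3): arr[1]=18 > arr[3]=16
(1, 4): arr[1]=18 > arr[4]=17
(1, 5): arr[1]=18 > arr[5]=11
(1, 6): arr[1]=18 > arr[6]=14
(2, 5): arr[2]=13 > arr[5]=11
(3, 5): arr[3]=16 > arr[5]=11
(3, 6): arr[3]=16 > arr[6]=14
(4, 5): arr[4]=17 > arr[5]=11
(4, 6): arr[4]=17 > arr[6]=14

Total inversions: 16

The array has 16 inversion(s): (0,1), (0,2), (0,3), (0,4), (0,5), (0,6), (1,2), (1,3), (1,4), (1,5), (1,6), (2,5), (3,5), (3,6), (4,5), (4,6). Each pair (i,j) satisfies i < j and arr[i] > arr[j].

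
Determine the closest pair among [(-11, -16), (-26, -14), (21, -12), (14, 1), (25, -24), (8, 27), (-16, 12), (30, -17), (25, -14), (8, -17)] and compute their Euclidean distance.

Computing all pairwise distances among 10 points:

d((-11, -16), (-26, -14)) = 15.1327
d((-11, -16), (21, -12)) = 32.249
d((-11, -16), (14, 1)) = 30.2324
d((-11, -16), (25, -24)) = 36.8782
d((-11, -16), (8, 27)) = 47.0106
d((-11, -16), (-16, 12)) = 28.4429
d((-11, -16), (30, -17)) = 41.0122
d((-11, -16), (25, -14)) = 36.0555
d((-11, -16), (8, -17)) = 19.0263
d((-26, -14), (21, -12)) = 47.0425
d((-26, -14), (14, 1)) = 42.72
d((-26, -14), (25, -24)) = 51.9711
d((-26, -14), (8, 27)) = 53.2635
d((-26, -14), (-16, 12)) = 27.8568
d((-26, -14), (30, -17)) = 56.0803
d((-26, -14), (25, -14)) = 51.0
d((-26, -14), (8, -17)) = 34.1321
d((21, -12), (14, 1)) = 14.7648
d((21, -12), (25, -24)) = 12.6491
d((21, -12), (8, 27)) = 41.1096
d((21, -12), (-16, 12)) = 44.1022
d((21, -12), (30, -17)) = 10.2956
d((21, -12), (25, -14)) = 4.4721 <-- minimum
d((21, -12), (8, -17)) = 13.9284
d((14, 1), (25, -24)) = 27.313
d((14, 1), (8, 27)) = 26.6833
d((14, 1), (-16, 12)) = 31.9531
d((14, 1), (30, -17)) = 24.0832
d((14, 1), (25, -14)) = 18.6011
d((14, 1), (8, -17)) = 18.9737
d((25, -24), (8, 27)) = 53.7587
d((25, -24), (-16, 12)) = 54.5619
d((25, -24), (30, -17)) = 8.6023
d((25, -24), (25, -14)) = 10.0
d((25, -24), (8, -17)) = 18.3848
d((8, 27), (-16, 12)) = 28.3019
d((8, 27), (30, -17)) = 49.1935
d((8, 27), (25, -14)) = 44.3847
d((8, 27), (8, -17)) = 44.0
d((-16, 12), (30, -17)) = 54.3783
d((-16, 12), (25, -14)) = 48.5489
d((-16, 12), (8, -17)) = 37.6431
d((30, -17), (25, -14)) = 5.831
d((30, -17), (8, -17)) = 22.0
d((25, -14), (8, -17)) = 17.2627

Closest pair: (21, -12) and (25, -14) with distance 4.4721

The closest pair is (21, -12) and (25, -14) with Euclidean distance 4.4721. For 10 points, brute-force pairwise comparison is shown above. For large n, the divide-and-conquer algorithm (sort by x, recurse on halves, check the dividing strip) achieves O(n log n).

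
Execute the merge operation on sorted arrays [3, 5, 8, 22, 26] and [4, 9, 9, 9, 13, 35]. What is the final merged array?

Merging process:

Compare 3 vs 4: take 3 from left. Merged: [3]
Compare 5 vs 4: take 4 from right. Merged: [3, 4]
Compare 5 vs 9: take 5 from left. Merged: [3, 4, 5]
Compare 8 vs 9: take 8 from left. Merged: [3, 4, 5, 8]
Compare 22 vs 9: take 9 from right. Merged: [3, 4, 5, 8, 9]
Compare 22 vs 9: take 9 from right. Merged: [3, 4, 5, 8, 9, 9]
Compare 22 vs 9: take 9 from right. Merged: [3, 4, 5, 8, 9, 9, 9]
Compare 22 vs 13: take 13 from right. Merged: [3, 4, 5, 8, 9, 9, 9, 13]
Compare 22 vs 35: take 22 from left. Merged: [3, 4, 5, 8, 9, 9, 9, 13, 22]
Compare 26 vs 35: take 26 from left. Merged: [3, 4, 5, 8, 9, 9, 9, 13, 22, 26]
Append remaining from right: [35]. Merged: [3, 4, 5, 8, 9, 9, 9, 13, 22, 26, 35]

Final merged array: [3, 4, 5, 8, 9, 9, 9, 13, 22, 26, 35]
Total comparisons: 10

The merged array is [3, 4, 5, 8, 9, 9, 9, 13, 22, 26, 35], requiring 10 comparisons. The merge step runs in O(n) time where n is the total number of elements.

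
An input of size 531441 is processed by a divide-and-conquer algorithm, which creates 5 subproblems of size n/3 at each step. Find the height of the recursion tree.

For divide and conquer with division factor 3:

Problem sizes at each level:
Level 0: 531441
Level 1: 177147
Level 2: 59049
Level 3: 19683
Level 4: 6561
Level 5: 2187
Level 6: 729
Level 7: 243
Level 8: 81
Level 9: 27
Level 10: 9
Level 11: 3
Level 12: 1

The root is level 0 and the size-1 base case is level 12 (the tree spans levels 0 through 12, i.e. 13 levels counting the root), so the depth is the number of divisions: log_3(531441) = 12

The recursion tree depth is log_3(531441) = 12. At each level, the problem size is divided by 3, so it takes 12 divisions to reduce to a base case of size 1. The algorithm makes 5 recursive calls at each level.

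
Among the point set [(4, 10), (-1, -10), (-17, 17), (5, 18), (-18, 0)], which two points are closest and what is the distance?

Computing all pairwise distances among 5 points:

d((4, 10), (-1, -10)) = 20.6155
d((4, 10), (-17, 17)) = 22.1359
d((4, 10), (5, 18)) = 8.0623 <-- minimum
d((4, 10), (-18, 0)) = 24.1661
d((-1, -10), (-17, 17)) = 31.3847
d((-1, -10), (5, 18)) = 28.6356
d((-1, -10), (-18, 0)) = 19.7231
d((-17, 17), (5, 18)) = 22.0227
d((-17, 17), (-18, 0)) = 17.0294
d((5, 18), (-18, 0)) = 29.2062

Closest pair: (4, 10) and (5, 18) with distance 8.0623

The closest pair is (4, 10) and (5, 18) with Euclidean distance 8.0623. For 5 points, brute-force pairwise comparison is shown above. For large n, the divide-and-conquer algorithm (sort by x, recurse on halves, check the dividing strip) achieves O(n log n).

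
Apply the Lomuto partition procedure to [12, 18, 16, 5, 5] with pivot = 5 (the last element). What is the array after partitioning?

Lomuto partition with pivot = 5:

Initial array: [12, 18, 16, 5, 5]

arr[0]=12 > 5: no swap
arr[1]=18 > 5: no swap
arr[2]=16 > 5: no swap
arr[3]=5 <= 5: swap with position 0, array becomes [5, 18, 16, 12, 5]

Place pivot at position 1: [5, 5, 16, 12, 18]
Pivot position: 1

After partitioning with pivot 5, the array becomes [5, 5, 16, 12, 18]. The pivot is placed at index 1. All elements to the left of the pivot are <= 5, and all elements to the right are > 5.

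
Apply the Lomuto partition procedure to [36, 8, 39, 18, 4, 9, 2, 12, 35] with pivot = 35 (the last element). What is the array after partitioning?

Lomuto partition with pivot = 35:

Initial array: [36, 8, 39, 18, 4, 9, 2, 12, 35]

arr[0]=36 > 35: no swap
arr[1]=8 <= 35: swap with position 0, array becomes [8, 36, 39, 18, 4, 9, 2, 12, 35]
arr[2]=39 > 35: no swap
arr[3]=18 <= 35: swap with position 1, array becomes [8, 18, 39, 36, 4, 9, 2, 12, 35]
arr[4]=4 <= 35: swap with position 2, array becomes [8, 18, 4, 36, 39, 9, 2, 12, 35]
arr[5]=9 <= 35: swap with position 3, array becomes [8, 18, 4, 9, 39, 36, 2, 12, 35]
arr[6]=2 <= 35: swap with position 4, array becomes [8, 18, 4, 9, 2, 36, 39, 12, 35]
arr[7]=12 <= 35: swap with position 5, array becomes [8, 18, 4, 9, 2, 12, 39, 36, 35]

Place pivot at position 6: [8, 18, 4, 9, 2, 12, 35, 36, 39]
Pivot position: 6

After partitioning with pivot 35, the array becomes [8, 18, 4, 9, 2, 12, 35, 36, 39]. The pivot is placed at index 6. All elements to the left of the pivot are <= 35, and all elements to the right are > 35.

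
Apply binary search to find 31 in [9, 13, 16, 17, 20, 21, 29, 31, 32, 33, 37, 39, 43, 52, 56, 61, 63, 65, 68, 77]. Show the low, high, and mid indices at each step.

Binary search for 31 in [9, 13, 16, 17, 20, 21, 29, 31, 32, 33, 37, 39, 43, 52, 56, 61, 63, 65, 68, 77]:

lo=0, hi=19, mid=9, arr[mid]=33 -> 33 > 31, search left half
lo=0, hi=8, mid=4, arr[mid]=20 -> 20 < 31, search right half
lo=5, hi=8, mid=6, arr[mid]=29 -> 29 < 31, search right half
lo=7, hi=8, mid=7, arr[mid]=31 -> Found target at index 7!

Binary search finds 31 at index 7 after 4 comparisons. The search repeatedly halves the search space by comparing with the middle element.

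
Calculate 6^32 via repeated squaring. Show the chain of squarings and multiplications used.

Computing 6^32 by squaring (build up from 6^1; each line after the first costs one multiplication):

6^1 = 6
6^2 = (6^1)^2 = 6^2 = 36
6^4 = (6^2)^2 = 36^2 = 1296
6^8 = (6^4)^2 = 1296^2 = 1679616
6^16 = (6^8)^2 = 1679616^2 = 2821109907456
6^32 = (6^16)^2 = 2821109907456^2 = 7958661109946400884391936

Result: 7958661109946400884391936
Multiplications needed: 5 (5 lines after 6^1)

6^32 = 7958661109946400884391936. Using exponentiation by squaring, this requires 5 multiplications. The key idea: if the exponent is even, square the half-power; if odd, multiply by the base once.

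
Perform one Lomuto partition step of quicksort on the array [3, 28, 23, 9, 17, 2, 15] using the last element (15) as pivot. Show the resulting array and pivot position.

Lomuto partition with pivot = 15:

Initial array: [3, 28, 23, 9, 17, 2, 15]

arr[0]=3 <= 15: swap with position 0, array becomes [3, 28, 23, 9, 17, 2, 15]
arr[1]=28 > 15: no swap
arr[2]=23 > 15: no swap
arr[3]=9 <= 15: swap with position 1, array becomes [3, 9, 23, 28, 17, 2, 15]
arr[4]=17 > 15: no swap
arr[5]=2 <= 15: swap with position 2, array becomes [3, 9, 2, 28, 17, 23, 15]

Place pivot at position 3: [3, 9, 2, 15, 17, 23, 28]
Pivot position: 3

After partitioning with pivot 15, the array becomes [3, 9, 2, 15, 17, 23, 28]. The pivot is placed at index 3. All elements to the left of the pivot are <= 15, and all elements to the right are > 15.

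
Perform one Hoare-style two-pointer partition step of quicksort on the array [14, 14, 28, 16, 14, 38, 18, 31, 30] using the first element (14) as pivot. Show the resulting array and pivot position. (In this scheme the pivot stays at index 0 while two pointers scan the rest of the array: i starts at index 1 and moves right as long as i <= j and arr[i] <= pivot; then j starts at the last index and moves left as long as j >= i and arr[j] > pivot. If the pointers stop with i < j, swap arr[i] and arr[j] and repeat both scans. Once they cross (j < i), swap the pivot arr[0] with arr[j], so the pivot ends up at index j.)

Hoare-style two-pointer partition with pivot = 14:

Initial array: [14, 14, 28, 16, 14, 38, 18, 31, 30]

Pointers start at i = 1, j = 8.
i stops at index 2 (arr[2]=28 > 14), j stops at index 4 (arr[4]=14 <= 14): swap arr[2] and arr[4], array becomes [14, 14, 14, 16, 28, 38, 18, 31, 30]
i ends at 3, j ends at 2: the pointers have crossed (j < i), so scanning stops.

Swap pivot arr[0] with arr[2] to place pivot at position 2: [14, 14, 14, 16, 28, 38, 18, 31, 30]
Pivot position: 2

After partitioning with pivot 14, the array becomes [14, 14, 14, 16, 28, 38, 18, 31, 30]. The pivot is placed at index 2. All elements to the left of the pivot are <= 14, and all elements to the right are > 14.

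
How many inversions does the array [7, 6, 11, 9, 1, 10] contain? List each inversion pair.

Finding inversions in [7, 6, 11, 9, 1, 10]:

(0, 1): arr[0]=7 > arr[1]=6
(0, 4): arr[0]=7 > arr[4]=1
(1, 4): arr[1]=6 > arr[4]=1
(2, 3): arr[2]=11 > arr[3]=9
(2, 4): arr[2]=11 > arr[4]=1
(2, 5): arr[2]=11 > arr[5]=10
(3, 4): arr[3]=9 > arr[4]=1

Total inversions: 7

The array has 7 inversion(s): (0,1), (0,4), (1,4), (2,3), (2,4), (2,5), (3,4). Each pair (i,j) satisfies i < j and arr[i] > arr[j].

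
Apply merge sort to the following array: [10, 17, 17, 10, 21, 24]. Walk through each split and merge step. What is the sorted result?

Merge sort trace:

Split: [10, 17, 17, 10, 21, 24] -> [10, 17, 17] and [10, 21, 24]
  Split: [10, 17, 17] -> [10] and [17, 17]
    Split: [17, 17] -> [17] and [17]
    Merge: [17] + [17] -> [17, 17]
  Merge: [10] + [17, 17] -> [10, 17, 17]
  Split: [10, 21, 24] -> [10] and [21, 24]
    Split: [21, 24] -> [21] and [24]
    Merge: [21] + [24] -> [21, 24]
  Merge: [10] + [21, 24] -> [10, 21, 24]
Merge: [10, 17, 17] + [10, 21, 24] -> [10, 10, 17, 17, 21, 24]

Final sorted array: [10, 10, 17, 17, 21, 24]

The merge sort proceeds by recursively splitting the array and merging sorted halves.
After all merges, the sorted array is [10, 10, 17, 17, 21, 24].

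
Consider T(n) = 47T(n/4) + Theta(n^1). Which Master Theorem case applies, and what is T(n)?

Master Theorem for T(n) = 47T(n/4) + O(n^1):

a = 47, b = 4, c = 1
log_b(a) = log_4(47) = 2.7773

Case 1: c = 1 < log_4(47) = 2.7773
T(n) = O(n^(log_4 47))

For T(n) = 47T(n/4) + O(n^1): log_4(47) = 2.7773. This is Case 1 of the Master Theorem (c < log_b(a), work dominated by leaves), giving O(n^(log_4 47)).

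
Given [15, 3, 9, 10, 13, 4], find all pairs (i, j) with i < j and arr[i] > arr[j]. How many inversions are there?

Finding inversions in [15, 3, 9, 10, 13, 4]:

(0, 1): arr[0]=15 > arr[1]=3
(0, 2): arr[0]=15 > arr[2]=9
(0, 3): arr[0]=15 > arr[3]=10
(0, 4): arr[0]=15 > arr[4]=13
(0, 5): arr[0]=15 > arr[5]=4
(2, 5): arr[2]=9 > arr[5]=4
(3, 5): arr[3]=10 > arr[5]=4
(4, 5): arr[4]=13 > arr[5]=4

Total inversions: 8

The array has 8 inversion(s): (0,1), (0,2), (0,3), (0,4), (0,5), (2,5), (3,5), (4,5). Each pair (i,j) satisfies i < j and arr[i] > arr[j].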